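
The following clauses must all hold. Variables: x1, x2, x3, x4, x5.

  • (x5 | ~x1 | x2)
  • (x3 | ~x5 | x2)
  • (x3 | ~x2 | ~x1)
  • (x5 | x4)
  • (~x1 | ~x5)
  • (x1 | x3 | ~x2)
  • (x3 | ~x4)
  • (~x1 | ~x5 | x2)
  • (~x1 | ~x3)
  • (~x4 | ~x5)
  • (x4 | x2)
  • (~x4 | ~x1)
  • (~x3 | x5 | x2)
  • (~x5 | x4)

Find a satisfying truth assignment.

x1=False, x2=True, x3=True, x4=True, x5=False

Check each clause:
  1. (~x1 | x5 | x2) — x2 is true.
  2. (x2 | ~x5 | x3) — x3 is true.
  3. (~x1 | ~x2 | x3) — x3 is true.
  4. (x4 | x5) — x4 is true.
  5. (~x1 | ~x5) — ~x5 is true.
  6. (x3 | x1 | ~x2) — x3 is true.
  7. (~x4 | x3) — x3 is true.
  8. (~x5 | ~x1 | x2) — x2 is true.
  9. (~x3 | ~x1) — ~x1 is true.
  10. (~x4 | ~x5) — ~x5 is true.
  11. (x4 | x2) — x2 is true.
  12. (~x4 | ~x1) — ~x1 is true.
  13. (~x3 | x5 | x2) — x2 is true.
  14. (~x5 | x4) — ~x5 is true.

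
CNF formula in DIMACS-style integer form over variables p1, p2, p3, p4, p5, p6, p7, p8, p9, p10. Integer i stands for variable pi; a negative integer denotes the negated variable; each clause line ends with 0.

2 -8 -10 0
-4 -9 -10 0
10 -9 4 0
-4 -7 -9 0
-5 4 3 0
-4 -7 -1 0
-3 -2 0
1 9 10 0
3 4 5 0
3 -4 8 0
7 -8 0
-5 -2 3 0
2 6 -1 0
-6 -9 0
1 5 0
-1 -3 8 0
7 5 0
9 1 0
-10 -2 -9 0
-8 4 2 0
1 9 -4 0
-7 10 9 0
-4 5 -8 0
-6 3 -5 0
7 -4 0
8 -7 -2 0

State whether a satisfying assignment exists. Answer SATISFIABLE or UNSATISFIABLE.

SATISFIABLE

Try p1 = False.
  then p5 is forced to True.
  then p9 is forced to True.
  then p6 is forced to False.
Branch on p2: take p2 = False.
The remaining clauses are satisfied by p3 = True, p4 = False, p7 = True, p8 = False, p10 = True.
So p1=False, p2=False, p3=True, p4=False, p5=True, p6=False, p7=True, p8=False, p9=True, p10=True is a satisfying assignment.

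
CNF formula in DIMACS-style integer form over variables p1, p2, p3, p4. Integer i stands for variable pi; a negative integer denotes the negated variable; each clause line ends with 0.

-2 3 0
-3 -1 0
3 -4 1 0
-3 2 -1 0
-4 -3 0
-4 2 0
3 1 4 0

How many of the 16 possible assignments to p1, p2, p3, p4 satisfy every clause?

Satisfying assignments:
  p1=F p2=F p3=T p4=F
  p1=F p2=T p3=T p4=F
  p1=T p2=F p3=F p4=F
Count: 3.

3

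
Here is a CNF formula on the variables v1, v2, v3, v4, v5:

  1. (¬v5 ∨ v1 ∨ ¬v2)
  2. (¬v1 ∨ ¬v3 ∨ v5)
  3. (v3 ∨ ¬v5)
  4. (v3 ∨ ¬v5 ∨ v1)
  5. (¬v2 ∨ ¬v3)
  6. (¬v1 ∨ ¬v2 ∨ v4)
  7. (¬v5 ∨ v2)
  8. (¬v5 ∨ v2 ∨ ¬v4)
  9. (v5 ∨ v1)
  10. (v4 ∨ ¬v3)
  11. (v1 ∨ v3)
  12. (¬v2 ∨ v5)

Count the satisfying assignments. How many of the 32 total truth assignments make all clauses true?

Satisfying assignments:
  v1=1 v2=0 v3=0 v4=0 v5=0
  v1=1 v2=0 v3=0 v4=1 v5=0
Count: 2.

2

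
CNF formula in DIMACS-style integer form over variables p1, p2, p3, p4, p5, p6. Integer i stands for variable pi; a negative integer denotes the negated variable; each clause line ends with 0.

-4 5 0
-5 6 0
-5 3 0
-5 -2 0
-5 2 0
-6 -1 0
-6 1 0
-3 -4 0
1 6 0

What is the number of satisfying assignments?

4

Satisfying assignments:
  p1=1 p2=0 p3=0 p4=0 p5=0 p6=0
  p1=1 p2=0 p3=1 p4=0 p5=0 p6=0
  p1=1 p2=1 p3=0 p4=0 p5=0 p6=0
  p1=1 p2=1 p3=1 p4=0 p5=0 p6=0
Count: 4.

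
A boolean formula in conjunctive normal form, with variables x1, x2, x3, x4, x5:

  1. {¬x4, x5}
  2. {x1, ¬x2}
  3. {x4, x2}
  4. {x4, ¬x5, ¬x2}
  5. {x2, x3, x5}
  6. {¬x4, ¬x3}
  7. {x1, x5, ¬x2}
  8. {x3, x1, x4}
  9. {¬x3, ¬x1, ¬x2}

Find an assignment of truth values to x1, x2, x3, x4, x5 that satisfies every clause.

x1=1  x2=1  x3=0  x4=0  x5=0

Try x1 = True.
For the remaining variables, x2 = True, x3 = False, x4 = False, x5 = False works.
Every clause has at least one true literal under this assignment.
Check each clause:
  1. {¬x4, x5} — ¬x4 is true.
  2. {¬x2, x1} — x1 is true.
  3. {x4, x2} — x2 is true.
  4. {x4, ¬x2, ¬x5} — ¬x5 is true.
  5. {x2, x3, x5} — x2 is true.
  6. {¬x4, ¬x3} — ¬x4 is true.
  7. {x5, ¬x2, x1} — x1 is true.
  8. {x3, x4, x1} — x1 is true.
  9. {¬x2, ¬x1, ¬x3} — ¬x3 is true.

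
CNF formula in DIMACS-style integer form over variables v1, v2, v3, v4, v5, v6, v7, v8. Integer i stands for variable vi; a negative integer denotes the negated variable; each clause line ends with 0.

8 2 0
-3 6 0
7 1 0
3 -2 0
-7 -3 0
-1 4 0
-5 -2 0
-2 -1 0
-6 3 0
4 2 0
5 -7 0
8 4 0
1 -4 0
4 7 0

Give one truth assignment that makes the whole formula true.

v1=T, v2=F, v3=F, v4=T, v5=T, v6=F, v7=F, v8=T

Check each clause:
  1. (v2 || v8) — v8 is true.
  2. (v6 || !v3) — !v3 is true.
  3. (v1 || v7) — v1 is true.
  4. (!v2 || v3) — !v2 is true.
  5. (!v7 || !v3) — !v7 is true.
  6. (!v1 || v4) — v4 is true.
  7. (!v2 || !v5) — !v2 is true.
  8. (!v2 || !v1) — !v2 is true.
  9. (!v6 || v3) — !v6 is true.
  10. (v4 || v2) — v4 is true.
  11. (!v7 || v5) — !v7 is true.
  12. (v8 || v4) — v8 is true.
  13. (!v4 || v1) — v1 is true.
  14. (v7 || v4) — v4 is true.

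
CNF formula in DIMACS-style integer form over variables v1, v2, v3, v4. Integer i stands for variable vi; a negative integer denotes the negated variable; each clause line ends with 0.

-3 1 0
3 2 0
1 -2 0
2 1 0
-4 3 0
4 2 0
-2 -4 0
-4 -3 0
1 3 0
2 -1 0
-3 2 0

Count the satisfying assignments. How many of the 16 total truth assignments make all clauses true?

Satisfying assignments:
  v1=T v2=T v3=F v4=F
  v1=T v2=T v3=T v4=F
Count: 2.

2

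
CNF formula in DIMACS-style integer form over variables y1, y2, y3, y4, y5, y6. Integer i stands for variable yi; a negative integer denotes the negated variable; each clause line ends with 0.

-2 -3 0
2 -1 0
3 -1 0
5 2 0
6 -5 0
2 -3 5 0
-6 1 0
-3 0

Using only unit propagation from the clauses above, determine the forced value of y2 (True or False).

True

(!y3) stands alone — y3 = False.
In (y3 || !y1), y3 is now false; !y1 must hold, so y1 = False.
In (!y6 || y1), y1 is now false; !y6 must hold, so y6 = False.
(y6 || !y5) with y6 = False leaves only !y5, so y5 = False.
(y2 || y5): since y5 = False, the clause reduces to (y2). y2 = True.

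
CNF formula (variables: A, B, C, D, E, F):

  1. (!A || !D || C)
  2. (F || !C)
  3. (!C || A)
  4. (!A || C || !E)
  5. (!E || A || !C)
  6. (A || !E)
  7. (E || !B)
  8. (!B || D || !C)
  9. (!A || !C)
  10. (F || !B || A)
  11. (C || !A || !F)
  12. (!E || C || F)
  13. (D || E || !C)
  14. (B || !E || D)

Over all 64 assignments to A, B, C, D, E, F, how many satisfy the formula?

5

The models are:
  A=0 B=0 C=0 D=0 E=0 F=0
  A=0 B=0 C=0 D=0 E=0 F=1
  A=0 B=0 C=0 D=1 E=0 F=0
  A=0 B=0 C=0 D=1 E=0 F=1
  A=1 B=0 C=0 D=0 E=0 F=0
That's 5 in total.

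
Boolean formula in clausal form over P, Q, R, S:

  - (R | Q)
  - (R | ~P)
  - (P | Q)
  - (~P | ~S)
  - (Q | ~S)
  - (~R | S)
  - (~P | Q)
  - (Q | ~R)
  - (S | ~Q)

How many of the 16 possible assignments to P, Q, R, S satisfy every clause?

2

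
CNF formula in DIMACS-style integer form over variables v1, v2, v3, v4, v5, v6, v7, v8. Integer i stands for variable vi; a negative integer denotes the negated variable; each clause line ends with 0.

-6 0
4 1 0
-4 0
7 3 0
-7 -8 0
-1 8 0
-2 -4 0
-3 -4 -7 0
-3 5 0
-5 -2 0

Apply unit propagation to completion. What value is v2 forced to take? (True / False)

False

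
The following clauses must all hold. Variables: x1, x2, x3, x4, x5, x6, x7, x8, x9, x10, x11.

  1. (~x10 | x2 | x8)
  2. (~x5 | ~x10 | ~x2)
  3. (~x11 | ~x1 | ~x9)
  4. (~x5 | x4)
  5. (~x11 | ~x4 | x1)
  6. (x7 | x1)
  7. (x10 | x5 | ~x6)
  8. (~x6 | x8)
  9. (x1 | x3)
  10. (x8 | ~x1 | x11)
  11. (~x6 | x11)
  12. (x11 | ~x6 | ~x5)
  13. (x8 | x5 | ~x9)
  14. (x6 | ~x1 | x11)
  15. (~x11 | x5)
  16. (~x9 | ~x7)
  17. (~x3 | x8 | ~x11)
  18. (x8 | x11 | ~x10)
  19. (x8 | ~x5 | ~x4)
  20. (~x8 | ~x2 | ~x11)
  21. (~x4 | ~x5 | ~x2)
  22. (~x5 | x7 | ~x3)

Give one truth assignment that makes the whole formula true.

x1=True  x2=False  x3=True  x4=True  x5=True  x6=True  x7=True  x8=True  x9=False  x10=True  x11=True

Check each clause:
  1. (x8 | ~x10 | x2) — x8 is true.
  2. (~x2 | ~x5 | ~x10) — ~x2 is true.
  3. (~x9 | ~x11 | ~x1) — ~x9 is true.
  4. (x4 | ~x5) — x4 is true.
  5. (~x4 | x1 | ~x11) — x1 is true.
  6. (x1 | x7) — x1 is true.
  7. (x10 | x5 | ~x6) — x10 is true.
  8. (~x6 | x8) — x8 is true.
  9. (x3 | x1) — x1 is true.
  10. (x8 | x11 | ~x1) — x8 is true.
  11. (x11 | ~x6) — x11 is true.
  12. (~x5 | ~x6 | x11) — x11 is true.
  13. (x8 | x5 | ~x9) — x8 is true.
  14. (x6 | x11 | ~x1) — x11 is true.
  15. (~x11 | x5) — x5 is true.
  16. (~x7 | ~x9) — ~x9 is true.
  17. (~x11 | x8 | ~x3) — x8 is true.
  18. (~x10 | x11 | x8) — x8 is true.
  19. (~x5 | x8 | ~x4) — x8 is true.
  20. (~x8 | ~x11 | ~x2) — ~x2 is true.
  21. (~x2 | ~x4 | ~x5) — ~x2 is true.
  22. (x7 | ~x5 | ~x3) — x7 is true.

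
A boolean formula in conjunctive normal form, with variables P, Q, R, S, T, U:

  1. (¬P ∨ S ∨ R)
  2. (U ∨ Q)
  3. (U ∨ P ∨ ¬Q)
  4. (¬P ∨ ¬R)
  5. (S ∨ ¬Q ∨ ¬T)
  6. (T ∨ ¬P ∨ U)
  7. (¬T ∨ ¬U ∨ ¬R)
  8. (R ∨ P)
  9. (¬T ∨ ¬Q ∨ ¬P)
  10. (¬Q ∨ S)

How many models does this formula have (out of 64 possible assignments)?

The models are:
  P=F Q=F R=T S=F T=F U=T
  P=F Q=F R=T S=T T=F U=T
  P=F Q=T R=T S=T T=F U=T
  P=T Q=F R=F S=T T=F U=T
  P=T Q=F R=F S=T T=T U=T
  P=T Q=T R=F S=T T=F U=T
Count: 6.

6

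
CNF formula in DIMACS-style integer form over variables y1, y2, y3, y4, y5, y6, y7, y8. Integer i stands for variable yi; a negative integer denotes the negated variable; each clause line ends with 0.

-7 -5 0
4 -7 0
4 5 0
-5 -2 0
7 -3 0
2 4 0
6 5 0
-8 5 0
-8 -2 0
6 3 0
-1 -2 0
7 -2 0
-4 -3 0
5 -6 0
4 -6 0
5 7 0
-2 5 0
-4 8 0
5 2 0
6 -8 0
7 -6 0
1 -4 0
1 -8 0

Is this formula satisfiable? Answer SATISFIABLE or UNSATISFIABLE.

y5 = True:
  propagation gives y7=False, y2=False, y3=False, y4=True; an empty clause results — contradiction.
y5 = False:
  propagation gives y4=True, y6=True; an empty clause results — contradiction.
Every branch closes, so no satisfying assignment exists.

UNSATISFIABLE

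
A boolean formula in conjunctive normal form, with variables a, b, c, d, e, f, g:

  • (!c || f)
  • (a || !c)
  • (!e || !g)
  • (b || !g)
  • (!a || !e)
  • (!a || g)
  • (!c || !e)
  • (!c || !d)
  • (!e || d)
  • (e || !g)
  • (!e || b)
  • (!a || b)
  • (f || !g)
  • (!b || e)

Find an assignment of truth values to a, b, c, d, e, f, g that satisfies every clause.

a = F  b = F  c = F  d = T  e = F  f = F  g = F

Check each clause:
  1. (f || !c) — !c is true.
  2. (a || !c) — !c is true.
  3. (!g || !e) — !g is true.
  4. (b || !g) — !g is true.
  5. (!a || !e) — !e is true.
  6. (g || !a) — !a is true.
  7. (!c || !e) — !e is true.
  8. (!c || !d) — !c is true.
  9. (!e || d) — !e is true.
  10. (!g || e) — !g is true.
  11. (b || !e) — !e is true.
  12. (b || !a) — !a is true.
  13. (!g || f) — !g is true.
  14. (e || !b) — !b is true.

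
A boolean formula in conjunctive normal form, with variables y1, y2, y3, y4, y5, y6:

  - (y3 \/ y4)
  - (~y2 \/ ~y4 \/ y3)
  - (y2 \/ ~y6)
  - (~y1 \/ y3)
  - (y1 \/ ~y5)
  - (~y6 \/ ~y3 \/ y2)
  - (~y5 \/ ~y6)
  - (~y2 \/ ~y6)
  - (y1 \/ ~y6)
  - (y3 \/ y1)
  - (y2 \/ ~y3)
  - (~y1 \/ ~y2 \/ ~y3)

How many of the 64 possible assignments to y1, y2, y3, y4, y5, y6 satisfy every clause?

2

The models are:
  y1=0 y2=1 y3=1 y4=0 y5=0 y6=0
  y1=0 y2=1 y3=1 y4=1 y5=0 y6=0
Count: 2.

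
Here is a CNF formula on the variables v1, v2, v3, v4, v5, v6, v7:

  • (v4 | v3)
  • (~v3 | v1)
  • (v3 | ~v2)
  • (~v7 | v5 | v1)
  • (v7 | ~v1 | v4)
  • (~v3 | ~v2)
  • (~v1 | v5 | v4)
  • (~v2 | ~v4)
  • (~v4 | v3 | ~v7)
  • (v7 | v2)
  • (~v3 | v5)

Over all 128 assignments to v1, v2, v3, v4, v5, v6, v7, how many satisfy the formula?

4

The models are:
  v1=T v2=F v3=T v4=F v5=T v6=F v7=T
  v1=T v2=F v3=T v4=F v5=T v6=T v7=T
  v1=T v2=F v3=T v4=T v5=T v6=F v7=T
  v1=T v2=F v3=T v4=T v5=T v6=T v7=T
That's 4 in total.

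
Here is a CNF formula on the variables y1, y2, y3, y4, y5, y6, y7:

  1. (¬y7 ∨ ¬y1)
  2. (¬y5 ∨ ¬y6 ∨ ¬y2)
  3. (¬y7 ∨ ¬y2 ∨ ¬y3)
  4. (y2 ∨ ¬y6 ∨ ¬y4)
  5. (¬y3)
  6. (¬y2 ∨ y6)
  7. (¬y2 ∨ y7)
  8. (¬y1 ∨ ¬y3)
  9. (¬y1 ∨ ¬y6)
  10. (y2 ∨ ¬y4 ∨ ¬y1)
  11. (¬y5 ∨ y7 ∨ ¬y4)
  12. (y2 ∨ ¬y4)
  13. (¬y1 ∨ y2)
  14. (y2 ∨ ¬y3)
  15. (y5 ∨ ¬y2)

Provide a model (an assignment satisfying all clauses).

The clause (¬y3) is unit: y3 must be False.
y1 occurs only negated in the remaining clauses — set y1 = False.
y4 occurs only negated in the remaining clauses — set y4 = False.
Try y2 = False.
y5, y6, y7 are now unconstrained; take y5 = False, y6 = False, y7 = False.
Check each clause:
  1. (¬y1 ∨ ¬y7) — ¬y7 is true.
  2. (¬y6 ∨ ¬y5 ∨ ¬y2) — ¬y6 is true.
  3. (¬y7 ∨ ¬y2 ∨ ¬y3) — ¬y7 is true.
  4. (y2 ∨ ¬y4 ∨ ¬y6) — ¬y6 is true.
  5. (¬y3) — ¬y3 is true.
  6. (¬y2 ∨ y6) — ¬y2 is true.
  7. (y7 ∨ ¬y2) — ¬y2 is true.
  8. (¬y1 ∨ ¬y3) — ¬y3 is true.
  9. (¬y6 ∨ ¬y1) — ¬y6 is true.
  10. (¬y4 ∨ y2 ∨ ¬y1) — ¬y4 is true.
  11. (y7 ∨ ¬y4 ∨ ¬y5) — ¬y5 is true.
  12. (y2 ∨ ¬y4) — ¬y4 is true.
  13. (¬y1 ∨ y2) — ¬y1 is true.
  14. (y2 ∨ ¬y3) — ¬y3 is true.
  15. (y5 ∨ ¬y2) — ¬y2 is true.

y1=False  y2=False  y3=False  y4=False  y5=False  y6=False  y7=False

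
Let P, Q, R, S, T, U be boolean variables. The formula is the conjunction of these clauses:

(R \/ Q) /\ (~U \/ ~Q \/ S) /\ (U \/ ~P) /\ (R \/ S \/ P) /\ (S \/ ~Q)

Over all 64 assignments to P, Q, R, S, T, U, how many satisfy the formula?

Split on Q, then S.
  Q=T, S=T: R, T free; 3 ways for (P,U) × 2^2 = 12.
  Q=T, S=F: a clause becomes empty — 0.
  Q=F, S=T: T free; 3 ways for (P,R,U) × 2^1 = 6.
  Q=F, S=F: T free; 3 ways for (P,R,U) × 2^1 = 6.
Total: 12 + 0 + 6 + 6 = 24.

24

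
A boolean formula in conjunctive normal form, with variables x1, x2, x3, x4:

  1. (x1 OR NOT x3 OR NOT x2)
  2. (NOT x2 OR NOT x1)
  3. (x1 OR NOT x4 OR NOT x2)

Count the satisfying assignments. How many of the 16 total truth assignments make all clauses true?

Split on x1, then x2.
  x1=1, x2=1: a clause becomes empty — 0.
  x1=1, x2=0: remaining (x3,x4) ∈ {(0,0); (0,1); (1,0); (1,1)} — 4.
  x1=0, x2=1: remaining (x3,x4) ∈ {(0,0)} — 1.
  x1=0, x2=0: remaining (x3,x4) ∈ {(0,0); (0,1); (1,0); (1,1)} — 4.
Total: 0 + 4 + 1 + 4 = 9.

9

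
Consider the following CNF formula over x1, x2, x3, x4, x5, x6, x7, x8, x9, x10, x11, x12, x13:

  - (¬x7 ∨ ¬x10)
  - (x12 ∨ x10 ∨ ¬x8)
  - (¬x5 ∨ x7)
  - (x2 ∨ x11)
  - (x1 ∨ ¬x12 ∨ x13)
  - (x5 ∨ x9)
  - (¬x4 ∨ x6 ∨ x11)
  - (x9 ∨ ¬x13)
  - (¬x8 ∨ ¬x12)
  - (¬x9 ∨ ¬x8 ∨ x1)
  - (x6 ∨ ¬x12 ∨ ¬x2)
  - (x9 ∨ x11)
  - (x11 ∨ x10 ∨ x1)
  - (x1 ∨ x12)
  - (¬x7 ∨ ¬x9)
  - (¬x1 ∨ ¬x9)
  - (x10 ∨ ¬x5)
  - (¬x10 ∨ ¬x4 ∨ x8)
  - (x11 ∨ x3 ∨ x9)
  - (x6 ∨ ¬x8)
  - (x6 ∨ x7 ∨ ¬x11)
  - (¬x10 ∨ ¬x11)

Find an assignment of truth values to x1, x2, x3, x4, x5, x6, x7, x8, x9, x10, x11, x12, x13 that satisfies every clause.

x3 occurs only positively in the remaining clauses — set x3 = True.
x6 occurs only positively in the remaining clauses — set x6 = True.
Try x1 = False.
  then x12 is forced to True.
  then x13 is forced to True.
  then x9 is forced to True.
  then x8 is forced to False.
  then x7 is forced to False.
  then x5 is forced to False.
For the remaining variables, x2 = True, x4 = True, x10 = False, x11 = True works.
Every clause has at least one true literal under this assignment.

x1=F  x2=T  x3=T  x4=T  x5=F  x6=T  x7=F  x8=F  x9=T  x10=F  x11=T  x12=T  x13=T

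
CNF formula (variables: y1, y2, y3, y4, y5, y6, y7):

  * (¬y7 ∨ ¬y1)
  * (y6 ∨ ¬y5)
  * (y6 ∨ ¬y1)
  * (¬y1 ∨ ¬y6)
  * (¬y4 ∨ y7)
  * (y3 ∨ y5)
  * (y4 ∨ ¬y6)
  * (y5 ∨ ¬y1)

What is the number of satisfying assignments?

12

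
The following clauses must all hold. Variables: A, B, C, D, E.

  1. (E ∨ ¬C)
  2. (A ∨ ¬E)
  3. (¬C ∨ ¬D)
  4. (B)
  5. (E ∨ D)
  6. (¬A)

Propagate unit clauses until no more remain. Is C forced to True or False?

False

(B) is a unit clause: B = True.
(¬A) stands alone — A = False.
From (¬E ∨ A) and A = False: E = False.
(E ∨ ¬C): since E = False, the clause reduces to (¬C). C = False.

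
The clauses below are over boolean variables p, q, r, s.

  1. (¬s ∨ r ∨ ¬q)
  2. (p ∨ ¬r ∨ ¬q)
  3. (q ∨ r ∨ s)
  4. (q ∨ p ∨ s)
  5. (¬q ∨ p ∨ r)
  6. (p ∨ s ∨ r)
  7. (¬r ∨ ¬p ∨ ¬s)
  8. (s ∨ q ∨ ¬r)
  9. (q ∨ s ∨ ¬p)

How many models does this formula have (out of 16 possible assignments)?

5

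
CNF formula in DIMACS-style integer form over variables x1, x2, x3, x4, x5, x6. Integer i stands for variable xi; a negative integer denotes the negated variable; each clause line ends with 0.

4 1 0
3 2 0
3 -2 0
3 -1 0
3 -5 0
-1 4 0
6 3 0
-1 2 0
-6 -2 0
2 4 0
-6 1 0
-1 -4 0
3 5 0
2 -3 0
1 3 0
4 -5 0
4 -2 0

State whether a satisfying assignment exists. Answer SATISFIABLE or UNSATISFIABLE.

Set x1 = False and propagate.
  then x4 is forced to True.
  then x6 is forced to False.
  then x3 is forced to True.
  then x2 is forced to True.
x5 is now unconstrained; take x5 = True.
Every clause has at least one true literal under this assignment.
So x1=F, x2=T, x3=T, x4=T, x5=T, x6=F is a satisfying assignment.

SATISFIABLE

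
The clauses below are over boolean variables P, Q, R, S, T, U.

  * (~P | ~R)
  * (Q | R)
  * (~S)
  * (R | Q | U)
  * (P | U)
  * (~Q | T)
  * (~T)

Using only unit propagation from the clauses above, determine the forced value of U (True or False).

(~S) stands alone — S = False.
(~T) stands alone — T = False.
In (T | ~Q), T is now false; ~Q must hold, so Q = False.
(Q | R): since Q = False, the clause reduces to (R). R = True.
(~P | ~R): since R = True, the clause reduces to (~P). P = False.
(U | P): since P = False, the clause reduces to (U). U = True.

True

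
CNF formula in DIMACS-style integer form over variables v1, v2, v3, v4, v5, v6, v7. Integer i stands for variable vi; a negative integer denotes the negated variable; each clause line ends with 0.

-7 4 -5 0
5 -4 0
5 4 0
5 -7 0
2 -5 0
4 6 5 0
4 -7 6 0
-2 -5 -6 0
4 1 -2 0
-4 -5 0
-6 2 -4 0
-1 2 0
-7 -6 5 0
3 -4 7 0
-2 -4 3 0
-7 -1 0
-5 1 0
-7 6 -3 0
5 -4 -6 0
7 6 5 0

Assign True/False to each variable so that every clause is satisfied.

v1 = True  v2 = True  v3 = True  v4 = False  v5 = True  v6 = False  v7 = False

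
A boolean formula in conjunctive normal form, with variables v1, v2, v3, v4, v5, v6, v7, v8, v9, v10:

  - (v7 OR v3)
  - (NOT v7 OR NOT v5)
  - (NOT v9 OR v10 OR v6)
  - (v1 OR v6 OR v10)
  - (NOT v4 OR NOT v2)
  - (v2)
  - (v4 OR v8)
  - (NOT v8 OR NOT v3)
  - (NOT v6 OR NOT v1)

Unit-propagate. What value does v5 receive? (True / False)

False

Unit clause (v2) sets v2 = True.
In (NOT v4 OR NOT v2), NOT v2 is now false; NOT v4 must hold, so v4 = False.
From (v4 OR v8) and v4 = False: v8 = True.
(NOT v3 OR NOT v8) with v8 = True leaves only NOT v3, so v3 = False.
(v3 OR v7) with v3 = False leaves only v7, so v7 = True.
From (NOT v5 OR NOT v7) and v7 = True: v5 = False.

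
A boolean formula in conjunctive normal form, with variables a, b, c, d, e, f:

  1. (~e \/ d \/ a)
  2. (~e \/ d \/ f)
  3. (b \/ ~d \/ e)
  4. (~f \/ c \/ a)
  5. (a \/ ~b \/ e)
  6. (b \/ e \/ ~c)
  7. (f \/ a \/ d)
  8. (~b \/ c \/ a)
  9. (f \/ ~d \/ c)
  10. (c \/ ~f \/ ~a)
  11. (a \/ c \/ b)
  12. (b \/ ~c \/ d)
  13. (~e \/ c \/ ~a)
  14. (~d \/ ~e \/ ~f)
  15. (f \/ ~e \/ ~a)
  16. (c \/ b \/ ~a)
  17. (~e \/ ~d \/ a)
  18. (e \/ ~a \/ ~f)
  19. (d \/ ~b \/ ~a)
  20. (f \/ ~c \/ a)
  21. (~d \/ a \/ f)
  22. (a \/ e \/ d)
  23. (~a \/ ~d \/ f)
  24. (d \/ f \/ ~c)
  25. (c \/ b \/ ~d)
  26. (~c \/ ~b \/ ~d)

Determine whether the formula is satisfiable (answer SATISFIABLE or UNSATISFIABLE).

a = True:
  d = True:
    propagation gives f=True, c=True, e=False; an empty clause results — contradiction.
  d = False:
    propagation gives b=False, c=False; an empty clause results — contradiction.
a = False:
  d = True:
    propagation gives e=False, b=True; an empty clause results — contradiction.
  d = False:
    propagation gives e=False; an empty clause results — contradiction.
Every branch closes, so no satisfying assignment exists.

UNSATISFIABLE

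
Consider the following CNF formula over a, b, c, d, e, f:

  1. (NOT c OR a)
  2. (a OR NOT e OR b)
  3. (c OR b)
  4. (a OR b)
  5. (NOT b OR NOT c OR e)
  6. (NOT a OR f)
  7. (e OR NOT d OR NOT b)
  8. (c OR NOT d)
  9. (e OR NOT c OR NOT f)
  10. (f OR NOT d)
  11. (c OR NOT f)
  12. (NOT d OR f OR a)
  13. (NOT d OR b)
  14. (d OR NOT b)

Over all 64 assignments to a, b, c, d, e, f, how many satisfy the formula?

The models are:
  a=T b=F c=T d=F e=T f=T
  a=T b=T c=T d=T e=T f=T
That's 2 in total.

2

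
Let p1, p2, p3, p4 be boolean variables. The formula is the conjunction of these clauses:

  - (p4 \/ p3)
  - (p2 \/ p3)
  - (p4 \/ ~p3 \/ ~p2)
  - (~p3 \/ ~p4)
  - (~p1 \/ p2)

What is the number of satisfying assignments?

The models are:
  p1=0 p2=0 p3=1 p4=0
  p1=0 p2=1 p3=0 p4=1
  p1=1 p2=1 p3=0 p4=1
Count: 3.

3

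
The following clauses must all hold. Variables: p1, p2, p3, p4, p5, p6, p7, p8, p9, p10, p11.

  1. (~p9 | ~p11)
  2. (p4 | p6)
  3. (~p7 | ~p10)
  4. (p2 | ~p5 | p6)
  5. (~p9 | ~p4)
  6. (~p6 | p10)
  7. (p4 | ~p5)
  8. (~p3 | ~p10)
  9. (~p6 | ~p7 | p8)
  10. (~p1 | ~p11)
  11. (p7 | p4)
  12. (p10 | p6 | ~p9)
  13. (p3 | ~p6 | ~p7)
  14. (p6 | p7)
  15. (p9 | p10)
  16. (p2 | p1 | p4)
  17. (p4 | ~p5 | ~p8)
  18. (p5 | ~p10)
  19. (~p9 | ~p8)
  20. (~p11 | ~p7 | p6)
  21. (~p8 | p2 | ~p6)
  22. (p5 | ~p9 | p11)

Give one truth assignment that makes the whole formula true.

p1=False, p2=True, p3=False, p4=True, p5=True, p6=True, p7=False, p8=False, p9=False, p10=True, p11=False

p2 occurs only positively in the remaining clauses — set p2 = True.
Branch on p1: take p1 = False.
For the remaining variables, p3 = False, p4 = True, p5 = True, p6 = True, p7 = False, p8 = False, p9 = False, p10 = True, p11 = False works.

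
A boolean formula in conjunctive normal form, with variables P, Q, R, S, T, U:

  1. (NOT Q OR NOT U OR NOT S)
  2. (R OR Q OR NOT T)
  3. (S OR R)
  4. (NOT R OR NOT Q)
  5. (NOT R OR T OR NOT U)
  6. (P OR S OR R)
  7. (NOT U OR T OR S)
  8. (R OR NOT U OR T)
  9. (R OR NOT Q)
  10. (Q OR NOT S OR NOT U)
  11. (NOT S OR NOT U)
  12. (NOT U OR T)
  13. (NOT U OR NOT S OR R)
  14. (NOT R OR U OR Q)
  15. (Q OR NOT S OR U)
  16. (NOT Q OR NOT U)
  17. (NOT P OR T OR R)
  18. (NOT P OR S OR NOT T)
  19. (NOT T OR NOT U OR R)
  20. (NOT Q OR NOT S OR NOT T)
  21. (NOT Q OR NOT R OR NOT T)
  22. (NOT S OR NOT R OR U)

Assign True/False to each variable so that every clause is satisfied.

P=F, Q=F, R=T, S=F, T=T, U=T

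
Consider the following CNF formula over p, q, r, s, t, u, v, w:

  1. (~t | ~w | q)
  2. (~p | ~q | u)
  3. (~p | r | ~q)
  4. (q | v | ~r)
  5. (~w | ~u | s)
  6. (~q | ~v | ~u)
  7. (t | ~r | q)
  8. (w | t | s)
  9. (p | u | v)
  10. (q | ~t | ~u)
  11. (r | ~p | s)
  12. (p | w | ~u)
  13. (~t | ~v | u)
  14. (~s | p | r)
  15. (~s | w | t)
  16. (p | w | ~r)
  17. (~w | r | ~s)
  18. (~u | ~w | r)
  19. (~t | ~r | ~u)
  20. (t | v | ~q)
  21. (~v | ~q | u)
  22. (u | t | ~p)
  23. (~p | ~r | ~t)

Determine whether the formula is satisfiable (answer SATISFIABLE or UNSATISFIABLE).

Try p = True.
The remaining clauses are satisfied by q = False, r = False, s = True, t = True, u = False, v = False, w = False.
Every clause has at least one true literal under this assignment.
So p = T, q = F, r = F, s = T, t = T, u = F, v = F, w = F is a satisfying assignment.

SATISFIABLE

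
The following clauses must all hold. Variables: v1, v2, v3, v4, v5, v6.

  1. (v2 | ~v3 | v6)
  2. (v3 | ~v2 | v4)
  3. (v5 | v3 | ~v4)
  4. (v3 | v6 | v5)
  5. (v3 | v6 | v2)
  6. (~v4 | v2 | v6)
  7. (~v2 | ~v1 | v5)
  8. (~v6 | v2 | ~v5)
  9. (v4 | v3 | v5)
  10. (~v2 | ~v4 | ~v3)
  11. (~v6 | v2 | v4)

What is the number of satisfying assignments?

12

Split on v2, then v3.
  v2=T, v3=T: v6 free; 3 ways for (v1,v4,v5) × 2^1 = 6.
  v2=T, v3=F: remaining (v1,v4,v5,v6) ∈ {(F,T,T,F); (F,T,T,T); (T,T,T,F); (T,T,T,T)} — 4.
  v2=F, v3=T: remaining (v1,v4,v5,v6) ∈ {(F,T,F,T); (T,T,F,T)} — 2.
  v2=F, v3=F: a clause becomes empty — 0.
Total: 6 + 4 + 2 + 0 = 12.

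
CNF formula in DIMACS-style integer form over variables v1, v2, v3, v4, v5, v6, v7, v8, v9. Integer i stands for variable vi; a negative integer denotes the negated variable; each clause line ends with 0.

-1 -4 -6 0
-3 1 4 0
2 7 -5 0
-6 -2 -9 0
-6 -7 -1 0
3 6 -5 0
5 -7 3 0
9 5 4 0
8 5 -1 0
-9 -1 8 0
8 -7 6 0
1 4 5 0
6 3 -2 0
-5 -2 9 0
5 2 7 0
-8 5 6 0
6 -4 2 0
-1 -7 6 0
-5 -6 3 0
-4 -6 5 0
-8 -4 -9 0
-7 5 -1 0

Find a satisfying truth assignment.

v1=False, v2=True, v3=True, v4=True, v5=False, v6=False, v7=False, v8=False, v9=False

Check each clause:
  1. (¬v4 ∨ ¬v1 ∨ ¬v6) — ¬v6 is true.
  2. (¬v3 ∨ v1 ∨ v4) — v4 is true.
  3. (v2 ∨ v7 ∨ ¬v5) — v2 is true.
  4. (¬v9 ∨ ¬v2 ∨ ¬v6) — ¬v6 is true.
  5. (¬v6 ∨ ¬v7 ∨ ¬v1) — ¬v7 is true.
  6. (¬v5 ∨ v3 ∨ v6) — v3 is true.
  7. (v3 ∨ ¬v7 ∨ v5) — ¬v7 is true.
  8. (v5 ∨ v9 ∨ v4) — v4 is true.
  9. (v8 ∨ v5 ∨ ¬v1) — ¬v1 is true.
  10. (v8 ∨ ¬v9 ∨ ¬v1) — ¬v1 is true.
  11. (v8 ∨ ¬v7 ∨ v6) — ¬v7 is true.
  12. (v1 ∨ v4 ∨ v5) — v4 is true.
  13. (¬v2 ∨ v3 ∨ v6) — v3 is true.
  14. (v9 ∨ ¬v5 ∨ ¬v2) — ¬v5 is true.
  15. (v2 ∨ v5 ∨ v7) — v2 is true.
  16. (v5 ∨ ¬v8 ∨ v6) — ¬v8 is true.
  17. (¬v4 ∨ v2 ∨ v6) — v2 is true.
  18. (v6 ∨ ¬v7 ∨ ¬v1) — ¬v7 is true.
  19. (¬v5 ∨ v3 ∨ ¬v6) — v3 is true.
  20. (¬v4 ∨ v5 ∨ ¬v6) — ¬v6 is true.
  21. (¬v4 ∨ ¬v8 ∨ ¬v9) — ¬v8 is true.
  22. (¬v1 ∨ ¬v7 ∨ v5) — ¬v7 is true.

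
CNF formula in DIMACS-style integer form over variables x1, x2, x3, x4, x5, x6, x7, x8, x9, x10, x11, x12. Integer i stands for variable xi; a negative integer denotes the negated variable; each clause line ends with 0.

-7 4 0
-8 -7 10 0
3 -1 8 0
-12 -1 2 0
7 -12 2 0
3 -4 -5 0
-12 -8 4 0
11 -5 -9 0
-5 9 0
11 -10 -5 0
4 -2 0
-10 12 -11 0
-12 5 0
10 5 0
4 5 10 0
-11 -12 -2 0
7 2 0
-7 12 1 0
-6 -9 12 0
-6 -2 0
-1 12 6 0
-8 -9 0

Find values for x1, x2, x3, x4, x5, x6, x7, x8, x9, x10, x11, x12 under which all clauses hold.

x1 = F, x2 = F, x3 = T, x4 = T, x5 = T, x6 = T, x7 = T, x8 = F, x9 = T, x10 = F, x11 = T, x12 = T

Check each clause:
  1. (!x7 || x4) — x4 is true.
  2. (x10 || !x8 || !x7) — !x8 is true.
  3. (x3 || !x1 || x8) — x3 is true.
  4. (!x12 || x2 || !x1) — !x1 is true.
  5. (x7 || !x12 || x2) — x7 is true.
  6. (x3 || !x5 || !x4) — x3 is true.
  7. (x4 || !x12 || !x8) — !x8 is true.
  8. (!x5 || x11 || !x9) — x11 is true.
  9. (!x5 || x9) — x9 is true.
  10. (x11 || !x10 || !x5) — x11 is true.
  11. (x4 || !x2) — x4 is true.
  12. (!x10 || !x11 || x12) — x12 is true.
  13. (x5 || !x12) — x5 is true.
  14. (x10 || x5) — x5 is true.
  15. (x5 || x4 || x10) — x4 is true.
  16. (!x12 || !x2 || !x11) — !x2 is true.
  17. (x7 || x2) — x7 is true.
  18. (!x7 || x1 || x12) — x12 is true.
  19. (!x6 || x12 || !x9) — x12 is true.
  20. (!x2 || !x6) — !x2 is true.
  21. (!x1 || x12 || x6) — x12 is true.
  22. (!x9 || !x8) — !x8 is true.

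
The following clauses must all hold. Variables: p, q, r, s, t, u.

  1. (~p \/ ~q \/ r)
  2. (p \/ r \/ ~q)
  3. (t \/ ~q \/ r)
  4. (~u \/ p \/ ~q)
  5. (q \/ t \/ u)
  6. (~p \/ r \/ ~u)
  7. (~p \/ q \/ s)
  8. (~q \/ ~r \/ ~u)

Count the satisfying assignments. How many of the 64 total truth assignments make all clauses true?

24

Split on q, then p.
  q=T, p=T: remaining (r,s,t,u) ∈ {(T,F,F,F); (T,F,T,F); (T,T,F,F); (T,T,T,F)} — 4.
  q=T, p=F: remaining (r,s,t,u) ∈ {(T,F,F,F); (T,F,T,F); (T,T,F,F); (T,T,T,F)} — 4.
  q=F, p=T: remaining (r,s,t,u) ∈ {(F,T,T,F); (T,T,F,T); (T,T,T,F); (T,T,T,T)} — 4.
  q=F, p=F: r, s free; 3 ways for (t,u) × 2^2 = 12.
Total: 4 + 4 + 4 + 12 = 24.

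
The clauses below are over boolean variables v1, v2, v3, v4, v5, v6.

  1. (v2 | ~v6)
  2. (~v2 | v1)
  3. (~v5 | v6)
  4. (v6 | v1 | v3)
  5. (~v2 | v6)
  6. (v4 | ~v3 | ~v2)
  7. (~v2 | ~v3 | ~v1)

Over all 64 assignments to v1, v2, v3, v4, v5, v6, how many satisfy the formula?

10

Split on v2, then v6.
  v2=1, v6=1: remaining (v1,v3,v4,v5) ∈ {(1,0,0,0); (1,0,0,1); (1,0,1,0); (1,0,1,1)} — 4.
  v2=1, v6=0: a clause becomes empty — 0.
  v2=0, v6=1: a clause becomes empty — 0.
  v2=0, v6=0: v4 free; 3 ways for (v1,v3,v5) × 2^1 = 6.
Total: 4 + 0 + 0 + 6 = 10.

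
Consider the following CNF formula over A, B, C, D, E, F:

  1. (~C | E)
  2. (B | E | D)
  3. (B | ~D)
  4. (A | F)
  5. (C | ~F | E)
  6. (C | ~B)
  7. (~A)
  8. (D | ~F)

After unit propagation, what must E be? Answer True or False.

True

Unit clause (~A) sets A = False.
(A | F) with A = False leaves only F, so F = True.
(D | ~F) with F = True leaves only D, so D = True.
(B | ~D): since D = True, the clause reduces to (B). B = True.
(~B | C) with B = True leaves only C, so C = True.
In (E | ~C), ~C is now false; E must hold, so E = True.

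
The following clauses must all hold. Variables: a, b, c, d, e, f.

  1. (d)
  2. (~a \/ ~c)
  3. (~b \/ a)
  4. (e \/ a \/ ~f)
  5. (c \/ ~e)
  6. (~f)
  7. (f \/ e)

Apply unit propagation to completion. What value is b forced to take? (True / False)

False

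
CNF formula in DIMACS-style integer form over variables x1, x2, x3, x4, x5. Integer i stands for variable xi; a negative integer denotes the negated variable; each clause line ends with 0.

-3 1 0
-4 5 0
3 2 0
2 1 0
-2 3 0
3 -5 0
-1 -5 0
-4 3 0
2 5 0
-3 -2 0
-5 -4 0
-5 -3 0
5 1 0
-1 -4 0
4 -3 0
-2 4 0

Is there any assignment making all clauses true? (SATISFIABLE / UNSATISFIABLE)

UNSATISFIABLE

x3 = True:
  propagation gives x1=True, x5=False, x4=False; an empty clause results — contradiction.
x3 = False:
  propagation gives x2=True; an empty clause results — contradiction.
Every branch closes, so no satisfying assignment exists.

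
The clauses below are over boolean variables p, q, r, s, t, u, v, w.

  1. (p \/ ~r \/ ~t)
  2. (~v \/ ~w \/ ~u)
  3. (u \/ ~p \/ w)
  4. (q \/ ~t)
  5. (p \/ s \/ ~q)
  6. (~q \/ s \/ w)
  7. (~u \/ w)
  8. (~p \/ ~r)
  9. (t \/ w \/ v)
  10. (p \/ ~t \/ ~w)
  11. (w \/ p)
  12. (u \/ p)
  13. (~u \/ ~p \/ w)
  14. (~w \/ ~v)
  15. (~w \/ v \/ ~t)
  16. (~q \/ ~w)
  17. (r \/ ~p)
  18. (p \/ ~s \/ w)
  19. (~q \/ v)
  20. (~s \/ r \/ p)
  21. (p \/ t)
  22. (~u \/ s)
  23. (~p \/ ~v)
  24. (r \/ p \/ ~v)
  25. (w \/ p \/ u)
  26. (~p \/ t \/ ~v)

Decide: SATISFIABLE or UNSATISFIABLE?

UNSATISFIABLE

p = True:
  propagation gives r=False; an empty clause results — contradiction.
p = False:
  propagation gives w=True, t=False; an empty clause results — contradiction.
Every branch closes, so no satisfying assignment exists.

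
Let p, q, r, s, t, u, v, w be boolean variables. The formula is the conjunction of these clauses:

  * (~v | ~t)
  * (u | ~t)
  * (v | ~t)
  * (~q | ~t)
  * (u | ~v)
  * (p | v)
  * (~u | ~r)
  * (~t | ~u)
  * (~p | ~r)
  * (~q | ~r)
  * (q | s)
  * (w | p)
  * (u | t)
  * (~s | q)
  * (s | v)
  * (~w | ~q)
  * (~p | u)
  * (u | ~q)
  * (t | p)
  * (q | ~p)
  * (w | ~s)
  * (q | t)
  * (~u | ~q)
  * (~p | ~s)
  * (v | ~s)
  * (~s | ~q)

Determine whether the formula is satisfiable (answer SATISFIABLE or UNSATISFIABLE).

UNSATISFIABLE

q = True:
  propagation gives t=False, r=False, u=True; an empty clause results — contradiction.
q = False:
  propagation gives s=True; an empty clause results — contradiction.
Every branch closes, so no satisfying assignment exists.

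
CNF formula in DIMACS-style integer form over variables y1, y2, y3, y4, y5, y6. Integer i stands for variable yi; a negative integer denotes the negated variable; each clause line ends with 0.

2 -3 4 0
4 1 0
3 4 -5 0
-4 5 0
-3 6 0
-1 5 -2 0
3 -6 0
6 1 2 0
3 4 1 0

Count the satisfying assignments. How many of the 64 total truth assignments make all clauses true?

9

Case analysis on y3 and y4:
  y3=T, y4=T: remaining (y1,y2,y5,y6) ∈ {(F,F,T,T); (F,T,T,T); (T,F,T,T); (T,T,T,T)} — 4.
  y3=T, y4=F: remaining (y1,y2,y5,y6) ∈ {(T,T,T,T)} — 1.
  y3=F, y4=T: remaining (y1,y2,y5,y6) ∈ {(F,T,T,F); (T,F,T,F); (T,T,T,F)} — 3.
  y3=F, y4=F: remaining (y1,y2,y5,y6) ∈ {(T,F,F,F)} — 1.
Total: 4 + 1 + 3 + 1 = 9.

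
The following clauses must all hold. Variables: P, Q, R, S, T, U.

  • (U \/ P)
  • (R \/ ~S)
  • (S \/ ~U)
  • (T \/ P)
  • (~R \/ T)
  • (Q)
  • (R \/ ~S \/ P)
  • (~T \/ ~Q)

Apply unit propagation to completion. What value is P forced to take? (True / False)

True

(Q) is a unit clause: Q = True.
(~Q \/ ~T) with Q = True leaves only ~T, so T = False.
From (T \/ P) and T = False: P = True.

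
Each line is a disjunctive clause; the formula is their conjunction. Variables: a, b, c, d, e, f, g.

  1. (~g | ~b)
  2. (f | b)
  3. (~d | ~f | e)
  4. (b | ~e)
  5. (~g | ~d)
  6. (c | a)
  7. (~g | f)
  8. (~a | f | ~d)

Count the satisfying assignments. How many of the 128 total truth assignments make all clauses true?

Case analysis on f and b:
  f=T, b=T: 9 of the 32 assignments to (a,c,d,e,g) work.
  f=T, b=F: g free; 3 ways for (a,c,d,e) × 2^1 = 6.
  f=F, b=T: e free; 4 ways for (a,c,d,g) × 2^1 = 8.
  f=F, b=F: a clause becomes empty — 0.
Total: 9 + 6 + 8 + 0 = 23.

23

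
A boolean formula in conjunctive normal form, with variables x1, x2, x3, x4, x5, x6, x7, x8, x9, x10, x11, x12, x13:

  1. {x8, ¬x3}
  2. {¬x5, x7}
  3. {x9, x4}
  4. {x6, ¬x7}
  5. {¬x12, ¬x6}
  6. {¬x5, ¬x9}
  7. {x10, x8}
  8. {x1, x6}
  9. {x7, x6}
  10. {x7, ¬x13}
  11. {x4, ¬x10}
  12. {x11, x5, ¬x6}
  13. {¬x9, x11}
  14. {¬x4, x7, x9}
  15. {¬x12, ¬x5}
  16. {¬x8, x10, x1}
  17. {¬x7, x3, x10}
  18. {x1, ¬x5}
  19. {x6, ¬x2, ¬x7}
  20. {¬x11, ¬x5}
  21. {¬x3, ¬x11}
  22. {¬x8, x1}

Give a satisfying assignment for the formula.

x1 occurs only positively in the remaining clauses — set x1 = True.
x12 occurs only negated in the remaining clauses — set x12 = False.
Try x2 = True.
The remaining clauses are satisfied by x3 = False, x4 = True, x5 = False, x6 = True, x7 = False, x8 = True, x9 = True, x10 = False, x11 = True, x13 = False.
Every clause has at least one true literal under this assignment.

x1=T, x2=T, x3=F, x4=T, x5=F, x6=T, x7=F, x8=T, x9=T, x10=F, x11=T, x12=F, x13=F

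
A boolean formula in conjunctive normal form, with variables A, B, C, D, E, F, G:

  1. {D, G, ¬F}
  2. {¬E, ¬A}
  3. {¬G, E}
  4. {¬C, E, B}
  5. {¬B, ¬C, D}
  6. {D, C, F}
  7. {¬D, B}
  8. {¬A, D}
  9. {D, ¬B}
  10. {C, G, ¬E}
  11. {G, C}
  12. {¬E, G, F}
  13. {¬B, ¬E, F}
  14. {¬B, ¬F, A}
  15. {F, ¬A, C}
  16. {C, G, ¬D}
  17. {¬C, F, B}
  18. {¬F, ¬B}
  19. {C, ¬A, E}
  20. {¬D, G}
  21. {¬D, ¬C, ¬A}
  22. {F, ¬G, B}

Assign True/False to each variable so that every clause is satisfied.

A=F, B=F, C=T, D=F, E=T, F=T, G=T

Try A = False.
Branch on B: take B = False.
  then D is forced to False.
Try C = True.
  then E is forced to True.
  then F is forced to True.
  then G is forced to True.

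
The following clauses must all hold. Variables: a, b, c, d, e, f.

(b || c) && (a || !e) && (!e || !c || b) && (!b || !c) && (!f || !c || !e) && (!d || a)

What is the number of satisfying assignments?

16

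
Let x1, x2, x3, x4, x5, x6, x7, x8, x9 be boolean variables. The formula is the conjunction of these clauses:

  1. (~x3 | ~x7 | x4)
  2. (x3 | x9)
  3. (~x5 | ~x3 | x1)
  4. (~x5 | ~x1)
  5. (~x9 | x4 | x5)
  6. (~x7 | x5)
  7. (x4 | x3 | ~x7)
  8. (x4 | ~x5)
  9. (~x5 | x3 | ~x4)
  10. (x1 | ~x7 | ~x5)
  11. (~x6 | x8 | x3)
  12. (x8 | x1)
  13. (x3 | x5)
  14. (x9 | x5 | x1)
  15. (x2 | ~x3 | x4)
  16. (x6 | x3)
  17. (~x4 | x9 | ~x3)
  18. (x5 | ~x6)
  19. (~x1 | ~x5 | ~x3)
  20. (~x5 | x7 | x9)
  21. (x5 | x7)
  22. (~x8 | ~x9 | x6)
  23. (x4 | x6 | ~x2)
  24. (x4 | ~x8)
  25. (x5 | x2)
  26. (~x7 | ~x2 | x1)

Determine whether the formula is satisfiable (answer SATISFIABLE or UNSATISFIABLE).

x5 = True:
  propagation gives x1=False, x3=False, x9=True, x4=True; an empty clause results — contradiction.
x5 = False:
  propagation gives x7=False; an empty clause results — contradiction.
Every branch closes, so no satisfying assignment exists.

UNSATISFIABLE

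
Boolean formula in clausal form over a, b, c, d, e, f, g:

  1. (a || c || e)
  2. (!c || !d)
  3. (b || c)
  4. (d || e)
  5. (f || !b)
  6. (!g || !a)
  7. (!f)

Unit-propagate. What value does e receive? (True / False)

True

(!f) is a unit clause: f = False.
(!b || f): since f = False, the clause reduces to (!b). b = False.
(c || b) with b = False leaves only c, so c = True.
(!c || !d) with c = True leaves only !d, so d = False.
(d || e) with d = False leaves only e, so e = True.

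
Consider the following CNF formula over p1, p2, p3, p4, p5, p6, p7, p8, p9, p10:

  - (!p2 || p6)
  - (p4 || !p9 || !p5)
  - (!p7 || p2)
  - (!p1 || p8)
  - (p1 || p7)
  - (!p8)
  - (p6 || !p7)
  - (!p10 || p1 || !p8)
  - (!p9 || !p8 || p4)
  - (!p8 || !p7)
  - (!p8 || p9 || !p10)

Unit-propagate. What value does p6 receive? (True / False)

(!p8) is a unit clause: p8 = False.
(p8 || !p1): since p8 = False, the clause reduces to (!p1). p1 = False.
From (p7 || p1) and p1 = False: p7 = True.
In (p2 || !p7), !p7 is now false; p2 must hold, so p2 = True.
(!p2 || p6): since p2 = True, the clause reduces to (p6). p6 = True.

True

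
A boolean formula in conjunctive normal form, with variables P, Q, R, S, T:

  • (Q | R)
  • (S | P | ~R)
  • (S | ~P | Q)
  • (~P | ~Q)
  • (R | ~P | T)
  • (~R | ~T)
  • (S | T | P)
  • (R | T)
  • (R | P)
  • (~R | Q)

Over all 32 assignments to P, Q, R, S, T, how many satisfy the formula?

1

The models are:
  P=F Q=T R=T S=T T=F
That's 1 in total.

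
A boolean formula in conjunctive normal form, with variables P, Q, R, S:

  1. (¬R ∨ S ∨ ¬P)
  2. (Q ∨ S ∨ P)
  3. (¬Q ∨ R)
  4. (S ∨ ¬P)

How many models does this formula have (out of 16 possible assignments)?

7

Satisfying assignments:
  P=0 Q=0 R=0 S=1
  P=0 Q=0 R=1 S=1
  P=0 Q=1 R=1 S=0
  P=0 Q=1 R=1 S=1
  P=1 Q=0 R=0 S=1
  P=1 Q=0 R=1 S=1
  P=1 Q=1 R=1 S=1
That's 7 in total.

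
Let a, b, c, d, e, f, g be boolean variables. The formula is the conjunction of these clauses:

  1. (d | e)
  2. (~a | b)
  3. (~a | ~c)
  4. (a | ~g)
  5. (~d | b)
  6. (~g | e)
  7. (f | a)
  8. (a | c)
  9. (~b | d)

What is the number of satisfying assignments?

9

Split on a, then b.
  a=T, b=T: f free; 3 ways for (c,d,e,g) × 2^1 = 6.
  a=T, b=F: a clause becomes empty — 0.
  a=F, b=T: remaining (c,d,e,f,g) ∈ {(T,T,F,T,F); (T,T,T,T,F)} — 2.
  a=F, b=F: remaining (c,d,e,f,g) ∈ {(T,F,T,T,F)} — 1.
Total: 6 + 0 + 2 + 1 = 9.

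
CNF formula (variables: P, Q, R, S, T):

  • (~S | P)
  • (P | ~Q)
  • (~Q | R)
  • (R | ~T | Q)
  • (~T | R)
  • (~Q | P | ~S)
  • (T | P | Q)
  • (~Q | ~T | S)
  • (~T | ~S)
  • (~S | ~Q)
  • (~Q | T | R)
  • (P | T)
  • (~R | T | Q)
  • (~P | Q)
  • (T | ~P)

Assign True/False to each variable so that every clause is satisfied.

Try P = False.
  then S is forced to False.
  then Q is forced to False.
  then T is forced to True.
  then R is forced to True.
Every clause has at least one true literal under this assignment.
Check each clause:
  1. (P | ~S) — ~S is true.
  2. (P | ~Q) — ~Q is true.
  3. (R | ~Q) — R is true.
  4. (~T | Q | R) — R is true.
  5. (~T | R) — R is true.
  6. (P | ~Q | ~S) — ~S is true.
  7. (T | Q | P) — T is true.
  8. (~Q | ~T | S) — ~Q is true.
  9. (~S | ~T) — ~S is true.
  10. (~S | ~Q) — ~S is true.
  11. (T | ~Q | R) — R is true.
  12. (P | T) — T is true.
  13. (Q | T | ~R) — T is true.
  14. (~P | Q) — ~P is true.
  15. (T | ~P) — T is true.

P=F, Q=F, R=T, S=F, T=T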